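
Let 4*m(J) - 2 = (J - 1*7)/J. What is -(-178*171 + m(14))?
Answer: 243499/8 ≈ 30437.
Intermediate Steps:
m(J) = 1/2 + (-7 + J)/(4*J) (m(J) = 1/2 + ((J - 1*7)/J)/4 = 1/2 + ((J - 7)/J)/4 = 1/2 + ((-7 + J)/J)/4 = 1/2 + (-7 + J)/(4*J))
-(-178*171 + m(14)) = -(-178*171 + (1/4)*(-7 + 3*14)/14) = -(-30438 + (1/4)*(1/14)*(-7 + 42)) = -(-30438 + (1/4)*(1/14)*35) = -(-30438 + 5/8) = -1*(-243499/8) = 243499/8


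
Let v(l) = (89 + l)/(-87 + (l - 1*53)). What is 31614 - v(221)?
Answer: 2560424/81 ≈ 31610.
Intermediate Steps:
v(l) = (89 + l)/(-140 + l) (v(l) = (89 + l)/(-87 + (l - 53)) = (89 + l)/(-87 + (-53 + l)) = (89 + l)/(-140 + l))
31614 - v(221) = 31614 - (89 + 221)/(-140 + 221) = 31614 - 310/81 = 2560424/81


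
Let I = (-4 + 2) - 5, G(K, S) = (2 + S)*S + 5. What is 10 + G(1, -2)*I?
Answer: -25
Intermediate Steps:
G(K, S) = 5 + S*(2 + S) (G(K, S) = S*(2 + S) + 5 = 5 + S*(2 + S))
I = -7 (I = -2 - 5 = -7)
10 + G(1, -2)*I = 10 + (5 + (-2)**2 + 2*(-2))*(-7) = 10 + (5 + 4 - 4)*(-7) = 10 + 5*(-7) = 10 - 35 = -25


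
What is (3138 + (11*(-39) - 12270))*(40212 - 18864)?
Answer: -204108228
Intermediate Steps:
(3138 + (11*(-39) - 12270))*(40212 - 18864) = (3138 + (-429 - 12270))*21348 = (3138 - 12699)*21348 = -9561*21348 = -204108228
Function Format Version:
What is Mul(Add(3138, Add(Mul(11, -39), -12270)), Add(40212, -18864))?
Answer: -204108228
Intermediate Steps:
Mul(Add(3138, Add(Mul(11, -39), -12270)), Add(40212, -18864)) = Mul(Add(3138, Add(-429, -12270)), 21348) = Mul(Add(3138, -12699), 21348) = Mul(-9561, 21348) = -204108228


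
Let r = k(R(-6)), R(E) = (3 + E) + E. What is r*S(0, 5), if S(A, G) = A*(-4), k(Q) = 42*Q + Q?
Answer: 0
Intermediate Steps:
R(E) = 3 + 2*E
k(Q) = 43*Q
r = -387 (r = 43*(3 + 2*(-6)) = 43*(3 - 12) = 43*(-9) = -387)
S(A, G) = -4*A
r*S(0, 5) = -(-1548)*0 = -387*0 = 0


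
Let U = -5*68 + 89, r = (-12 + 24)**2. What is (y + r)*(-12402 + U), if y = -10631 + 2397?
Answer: 102362770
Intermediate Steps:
y = -8234
r = 144 (r = 12**2 = 144)
U = -251 (U = -340 + 89 = -251)
(y + r)*(-12402 + U) = (-8234 + 144)*(-12402 - 251) = -8090*(-12653) = 102362770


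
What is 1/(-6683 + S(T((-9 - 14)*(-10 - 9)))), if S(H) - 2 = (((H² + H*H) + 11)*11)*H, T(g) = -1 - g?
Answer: -1/1848668463 ≈ -5.4093e-10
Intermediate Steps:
S(H) = 2 + H*(121 + 22*H²) (S(H) = 2 + (((H² + H*H) + 11)*11)*H = 2 + (((H² + H²) + 11)*11)*H = 2 + ((2*H² + 11)*11)*H = 2 + ((11 + 2*H²)*11)*H = 2 + (121 + 22*H²)*H = 2 + H*(121 + 22*H²))
1/(-6683 + S(T((-9 - 14)*(-10 - 9)))) = 1/(-6683 + (2 + 22*(-1 - (-9 - 14)*(-10 - 9))³ + 121*(-1 - (-9 - 14)*(-10 - 9)))) = 1/(-6683 + (2 + 22*(-1 - (-23)*(-19))³ + 121*(-1 - (-23)*(-19)))) = 1/(-6683 + (2 + 22*(-1 - 1*437)³ + 121*(-1 - 1*437))) = 1/(-6683 + (2 + 22*(-1 - 437)³ + 121*(-1 - 437))) = 1/(-6683 + (2 + 22*(-438)³ + 121*(-438))) = 1/(-6683 + (2 + 22*(-84027672) - 52998)) = 1/(-6683 + (2 - 1848608784 - 52998)) = 1/(-6683 - 1848661780) = 1/(-1848668463) = -1/1848668463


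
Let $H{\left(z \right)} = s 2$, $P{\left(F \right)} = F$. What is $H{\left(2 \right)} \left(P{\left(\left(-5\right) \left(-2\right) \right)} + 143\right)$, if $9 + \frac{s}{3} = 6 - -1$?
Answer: $-1836$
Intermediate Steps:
$s = -6$ ($s = -27 + 3 \left(6 - -1\right) = -27 + 3 \left(6 + 1\right) = -27 + 3 \cdot 7 = -27 + 21 = -6$)
$H{\left(z \right)} = -12$ ($H{\left(z \right)} = \left(-6\right) 2 = -12$)
$H{\left(2 \right)} \left(P{\left(\left(-5\right) \left(-2\right) \right)} + 143\right) = - 12 \left(\left(-5\right) \left(-2\right) + 143\right) = - 12 \left(10 + 143\right) = \left(-12\right) 153 = -1836$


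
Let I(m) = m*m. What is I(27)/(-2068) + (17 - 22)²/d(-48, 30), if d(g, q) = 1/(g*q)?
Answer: -74448729/2068 ≈ -36000.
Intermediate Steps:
d(g, q) = 1/(g*q)
I(m) = m²
I(27)/(-2068) + (17 - 22)²/d(-48, 30) = 27²/(-2068) + (17 - 22)²/((1/(-48*30))) = 729*(-1/2068) + (-5)²/((-1/48*1/30)) = -729/2068 + 25/(-1/1440) = -729/2068 + 25*(-1440) = -729/2068 - 36000 = -74448729/2068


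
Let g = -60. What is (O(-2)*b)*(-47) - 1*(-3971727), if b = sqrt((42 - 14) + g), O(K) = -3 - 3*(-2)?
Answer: 3971727 - 564*I*sqrt(2) ≈ 3.9717e+6 - 797.62*I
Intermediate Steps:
O(K) = 3 (O(K) = -3 + 6 = 3)
b = 4*I*sqrt(2) (b = sqrt((42 - 14) - 60) = sqrt(28 - 60) = sqrt(-32) = 4*I*sqrt(2) ≈ 5.6569*I)
(O(-2)*b)*(-47) - 1*(-3971727) = (3*(4*I*sqrt(2)))*(-47) - 1*(-3971727) = (12*I*sqrt(2))*(-47) + 3971727 = -564*I*sqrt(2) + 3971727 = 3971727 - 564*I*sqrt(2)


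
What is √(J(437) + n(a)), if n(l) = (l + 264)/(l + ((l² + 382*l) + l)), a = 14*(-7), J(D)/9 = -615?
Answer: I*√22184325878/2002 ≈ 74.398*I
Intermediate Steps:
J(D) = -5535 (J(D) = 9*(-615) = -5535)
a = -98
n(l) = (264 + l)/(l² + 384*l) (n(l) = (264 + l)/(l + (l² + 383*l)) = (264 + l)/(l² + 384*l))
√(J(437) + n(a)) = √(-5535 + (264 - 98)/((-98)*(384 - 98))) = √(-5535 - 1/98*166/286) = √(-5535 - 1/98*1/286*166) = √(-5535 - 83/14014) = √(-77567573/14014) = I*√22184325878/2002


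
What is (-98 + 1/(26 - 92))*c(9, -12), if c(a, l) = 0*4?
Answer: 0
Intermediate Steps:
c(a, l) = 0
(-98 + 1/(26 - 92))*c(9, -12) = (-98 + 1/(26 - 92))*0 = (-98 + 1/(-66))*0 = (-98 - 1/66)*0 = -6469/66*0 = 0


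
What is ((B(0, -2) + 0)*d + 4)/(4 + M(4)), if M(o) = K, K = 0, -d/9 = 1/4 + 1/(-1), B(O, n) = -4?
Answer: -23/4 ≈ -5.7500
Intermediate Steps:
d = 27/4 (d = -9*(1/4 + 1/(-1)) = -9*(1*(¼) + 1*(-1)) = -9*(¼ - 1) = -9*(-¾) = 27/4 ≈ 6.7500)
M(o) = 0
((B(0, -2) + 0)*d + 4)/(4 + M(4)) = ((-4 + 0)*(27/4) + 4)/(4 + 0) = (-4*27/4 + 4)/4 = (-27 + 4)*(¼) = -23*¼ = -23/4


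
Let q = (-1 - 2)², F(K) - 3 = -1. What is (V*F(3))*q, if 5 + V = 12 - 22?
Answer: -270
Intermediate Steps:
F(K) = 2 (F(K) = 3 - 1 = 2)
q = 9 (q = (-3)² = 9)
V = -15 (V = -5 + (12 - 22) = -5 - 10 = -15)
(V*F(3))*q = -15*2*9 = -30*9 = -270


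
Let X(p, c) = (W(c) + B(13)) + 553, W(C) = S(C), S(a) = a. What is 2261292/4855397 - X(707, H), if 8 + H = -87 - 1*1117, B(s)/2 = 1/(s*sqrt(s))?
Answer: 3201967915/4855397 - 2*sqrt(13)/169 ≈ 659.42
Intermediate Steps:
W(C) = C
B(s) = 2/s**(3/2) (B(s) = 2/((s*sqrt(s))) = 2/(s**(3/2)) = 2/s**(3/2))
H = -1212 (H = -8 + (-87 - 1*1117) = -8 + (-87 - 1117) = -8 - 1204 = -1212)
X(p, c) = 553 + c + 2*sqrt(13)/169 (X(p, c) = (c + 2/13**(3/2)) + 553 = (c + 2*(sqrt(13)/169)) + 553 = (c + 2*sqrt(13)/169) + 553 = 553 + c + 2*sqrt(13)/169)
2261292/4855397 - X(707, H) = 2261292/4855397 - (553 - 1212 + 2*sqrt(13)/169) = 2261292*(1/4855397) - (-659 + 2*sqrt(13)/169) = 2261292/4855397 + (659 - 2*sqrt(13)/169) = 3201967915/4855397 - 2*sqrt(13)/169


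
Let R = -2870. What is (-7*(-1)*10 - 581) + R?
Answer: -3381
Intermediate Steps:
(-7*(-1)*10 - 581) + R = (-7*(-1)*10 - 581) - 2870 = (7*10 - 581) - 2870 = (70 - 581) - 2870 = -511 - 2870 = -3381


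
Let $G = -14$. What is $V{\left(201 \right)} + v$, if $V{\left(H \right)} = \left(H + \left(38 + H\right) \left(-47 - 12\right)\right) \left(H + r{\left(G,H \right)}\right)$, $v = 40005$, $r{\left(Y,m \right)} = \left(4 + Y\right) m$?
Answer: $25185105$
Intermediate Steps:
$r{\left(Y,m \right)} = m \left(4 + Y\right)$
$V{\left(H \right)} = - 9 H \left(-2242 - 58 H\right)$ ($V{\left(H \right)} = \left(H + \left(38 + H\right) \left(-47 - 12\right)\right) \left(H + H \left(4 - 14\right)\right) = \left(H + \left(38 + H\right) \left(-59\right)\right) \left(H + H \left(-10\right)\right) = \left(H - \left(2242 + 59 H\right)\right) \left(H - 10 H\right) = \left(-2242 - 58 H\right) \left(- 9 H\right) = - 9 H \left(-2242 - 58 H\right)$)
$V{\left(201 \right)} + v = 18 \cdot 201 \left(1121 + 29 \cdot 201\right) + 40005 = 18 \cdot 201 \left(1121 + 5829\right) + 40005 = 18 \cdot 201 \cdot 6950 + 40005 = 25145100 + 40005 = 25185105$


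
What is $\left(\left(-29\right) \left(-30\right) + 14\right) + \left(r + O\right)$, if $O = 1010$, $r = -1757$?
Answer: $137$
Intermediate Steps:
$\left(\left(-29\right) \left(-30\right) + 14\right) + \left(r + O\right) = \left(\left(-29\right) \left(-30\right) + 14\right) + \left(-1757 + 1010\right) = \left(870 + 14\right) - 747 = 884 - 747 = 137$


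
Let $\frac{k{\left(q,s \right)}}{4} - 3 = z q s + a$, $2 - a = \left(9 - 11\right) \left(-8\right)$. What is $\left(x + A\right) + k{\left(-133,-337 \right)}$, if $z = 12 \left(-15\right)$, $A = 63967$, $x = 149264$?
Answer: $-32057933$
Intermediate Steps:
$a = -14$ ($a = 2 - \left(9 - 11\right) \left(-8\right) = 2 - \left(-2\right) \left(-8\right) = 2 - 16 = -14$)
$z = -180$
$k{\left(q,s \right)} = -44 - 720 q s$ ($k{\left(q,s \right)} = 12 + 4 \left(- 180 q s - 14\right) = 12 + 4 \left(-14 - 180 q s\right) = 12 - \left(56 + 720 q s\right) = -44 - 720 q s$)
$\left(x + A\right) + k{\left(-133,-337 \right)} = \left(149264 + 63967\right) - \left(44 - -32271120\right) = 213231 - 32271164 = -32057933$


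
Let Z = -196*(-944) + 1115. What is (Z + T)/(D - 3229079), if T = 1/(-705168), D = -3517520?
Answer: -131259266351/4757485723632 ≈ -0.027590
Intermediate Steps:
Z = 186139 (Z = 185024 + 1115 = 186139)
T = -1/705168 ≈ -1.4181e-6
(Z + T)/(D - 3229079) = (186139 - 1/705168)/(-3517520 - 3229079) = (131259266351/705168)/(-6746599) = (131259266351/705168)*(-1/6746599) = -131259266351/4757485723632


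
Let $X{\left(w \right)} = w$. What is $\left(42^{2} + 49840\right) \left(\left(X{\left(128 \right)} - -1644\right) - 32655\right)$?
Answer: $-1593686332$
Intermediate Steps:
$\left(42^{2} + 49840\right) \left(\left(X{\left(128 \right)} - -1644\right) - 32655\right) = \left(42^{2} + 49840\right) \left(\left(128 - -1644\right) - 32655\right) = \left(1764 + 49840\right) \left(\left(128 + 1644\right) - 32655\right) = 51604 \left(1772 - 32655\right) = 51604 \left(-30883\right) = -1593686332$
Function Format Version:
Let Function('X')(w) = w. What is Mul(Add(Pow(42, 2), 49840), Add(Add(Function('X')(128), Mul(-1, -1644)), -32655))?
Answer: -1593686332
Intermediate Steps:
Mul(Add(Pow(42, 2), 49840), Add(Add(Function('X')(128), Mul(-1, -1644)), -32655)) = Mul(Add(Pow(42, 2), 49840), Add(Add(128, Mul(-1, -1644)), -32655)) = Mul(Add(1764, 49840), Add(Add(128, 1644), -32655)) = Mul(51604, Add(1772, -32655)) = Mul(51604, -30883) = -1593686332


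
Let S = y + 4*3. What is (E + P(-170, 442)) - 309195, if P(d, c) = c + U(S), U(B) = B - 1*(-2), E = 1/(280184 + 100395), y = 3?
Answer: -117498438143/380579 ≈ -3.0874e+5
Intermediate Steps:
E = 1/380579 ≈ 2.6276e-6
S = 15 (S = 3 + 4*3 = 3 + 12 = 15)
U(B) = 2 + B (U(B) = B + 2 = 2 + B)
P(d, c) = 17 + c (P(d, c) = c + (2 + 15) = c + 17 = 17 + c)
(E + P(-170, 442)) - 309195 = (1/380579 + (17 + 442)) - 309195 = (1/380579 + 459) - 309195 = 174685762/380579 - 309195 = -117498438143/380579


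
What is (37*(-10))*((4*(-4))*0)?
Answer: 0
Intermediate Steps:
(37*(-10))*((4*(-4))*0) = -(-5920)*0 = -370*0 = 0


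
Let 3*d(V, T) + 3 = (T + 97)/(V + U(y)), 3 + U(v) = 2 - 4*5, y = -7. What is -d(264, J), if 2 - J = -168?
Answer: 154/243 ≈ 0.63375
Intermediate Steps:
J = 170 (J = 2 - 1*(-168) = 2 + 168 = 170)
U(v) = -21 (U(v) = -3 + (2 - 4*5) = -3 + (2 - 20) = -3 - 18 = -21)
d(V, T) = -1 + (97 + T)/(3*(-21 + V)) (d(V, T) = -1 + ((T + 97)/(V - 21))/3 = -1 + ((97 + T)/(-21 + V))/3 = -1 + (97 + T)/(3*(-21 + V)))
-d(264, J) = -(160 + 170 - 3*264)/(3*(-21 + 264)) = -(160 + 170 - 792)/(3*243) = -(-462)/(3*243) = -1*(-154/243) = 154/243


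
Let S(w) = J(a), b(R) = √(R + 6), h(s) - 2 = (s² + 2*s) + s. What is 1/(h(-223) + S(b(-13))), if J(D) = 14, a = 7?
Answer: 1/49076 ≈ 2.0377e-5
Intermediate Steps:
h(s) = 2 + s² + 3*s (h(s) = 2 + ((s² + 2*s) + s) = 2 + (s² + 3*s) = 2 + s² + 3*s)
b(R) = √(6 + R)
S(w) = 14
1/(h(-223) + S(b(-13))) = 1/((2 + (-223)² + 3*(-223)) + 14) = 1/((2 + 49729 - 669) + 14) = 1/(49062 + 14) = 1/49076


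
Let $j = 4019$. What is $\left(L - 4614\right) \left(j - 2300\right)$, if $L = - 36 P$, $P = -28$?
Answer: $-6198714$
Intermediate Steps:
$L = 1008$ ($L = \left(-36\right) \left(-28\right) = 1008$)
$\left(L - 4614\right) \left(j - 2300\right) = \left(1008 - 4614\right) \left(4019 - 2300\right) = \left(-3606\right) 1719 = -6198714$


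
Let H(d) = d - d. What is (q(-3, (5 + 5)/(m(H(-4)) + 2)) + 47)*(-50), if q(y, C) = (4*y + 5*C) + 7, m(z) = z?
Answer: -3350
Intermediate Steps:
H(d) = 0
q(y, C) = 7 + 4*y + 5*C
(q(-3, (5 + 5)/(m(H(-4)) + 2)) + 47)*(-50) = ((7 + 4*(-3) + 5*((5 + 5)/(0 + 2))) + 47)*(-50) = ((7 - 12 + 5*(10/2)) + 47)*(-50) = ((7 - 12 + 5*(10*(½))) + 47)*(-50) = ((7 - 12 + 5*5) + 47)*(-50) = ((7 - 12 + 25) + 47)*(-50) = (20 + 47)*(-50) = 67*(-50) = -3350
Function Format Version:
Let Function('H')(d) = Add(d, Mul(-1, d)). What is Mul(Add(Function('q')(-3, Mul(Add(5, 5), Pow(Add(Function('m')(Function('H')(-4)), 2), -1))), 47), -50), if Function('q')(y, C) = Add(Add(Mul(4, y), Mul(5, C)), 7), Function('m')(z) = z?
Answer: -3350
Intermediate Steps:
Function('H')(d) = 0
Function('q')(y, C) = Add(7, Mul(4, y), Mul(5, C))
Mul(Add(Function('q')(-3, Mul(Add(5, 5), Pow(Add(Function('m')(Function('H')(-4)), 2), -1))), 47), -50) = Mul(Add(Add(7, Mul(4, -3), Mul(5, Mul(Add(5, 5), Pow(Add(0, 2), -1)))), 47), -50) = Mul(Add(Add(7, -12, Mul(5, Mul(10, Pow(2, -1)))), 47), -50) = Mul(Add(Add(7, -12, Mul(5, Mul(10, Rational(1, 2)))), 47), -50) = Mul(Add(Add(7, -12, Mul(5, 5)), 47), -50) = Mul(Add(Add(7, -12, 25), 47), -50) = Mul(Add(20, 47), -50) = Mul(67, -50) = -3350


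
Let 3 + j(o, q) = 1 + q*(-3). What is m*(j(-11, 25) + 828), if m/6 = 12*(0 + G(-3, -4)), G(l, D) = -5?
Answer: -270360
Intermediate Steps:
j(o, q) = -2 - 3*q (j(o, q) = -3 + (1 + q*(-3)) = -3 + (1 - 3*q) = -2 - 3*q)
m = -360 (m = 6*(12*(0 - 5)) = 6*(12*(-5)) = 6*(-60) = -360)
m*(j(-11, 25) + 828) = -360*((-2 - 3*25) + 828) = -360*((-2 - 75) + 828) = -360*(-77 + 828) = -360*751 = -270360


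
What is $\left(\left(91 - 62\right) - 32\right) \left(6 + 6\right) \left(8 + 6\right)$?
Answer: $-504$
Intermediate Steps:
$\left(\left(91 - 62\right) - 32\right) \left(6 + 6\right) \left(8 + 6\right) = \left(29 - 32\right) 12 \cdot 14 = \left(-3\right) 168 = -504$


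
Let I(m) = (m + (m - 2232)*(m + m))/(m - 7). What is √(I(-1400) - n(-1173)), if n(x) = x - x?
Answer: 30*I*√36046/67 ≈ 85.011*I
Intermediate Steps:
I(m) = (m + 2*m*(-2232 + m))/(-7 + m) (I(m) = (m + (-2232 + m)*(2*m))/(-7 + m) = (m + 2*m*(-2232 + m))/(-7 + m))
n(x) = 0
√(I(-1400) - n(-1173)) = √(-1400*(-4463 + 2*(-1400))/(-7 - 1400) - 1*0) = √(-1400*(-4463 - 2800)/(-1407) + 0) = √(-1400*(-1/1407)*(-7263) + 0) = √(-484200/67 + 0) = √(-484200/67) = 30*I*√36046/67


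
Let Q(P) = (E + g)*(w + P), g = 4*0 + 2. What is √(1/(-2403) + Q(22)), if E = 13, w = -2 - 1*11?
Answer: 2*√21653967/801 ≈ 11.619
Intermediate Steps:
w = -13 (w = -2 - 11 = -13)
g = 2 (g = 0 + 2 = 2)
Q(P) = -195 + 15*P (Q(P) = (13 + 2)*(-13 + P) = 15*(-13 + P) = -195 + 15*P)
√(1/(-2403) + Q(22)) = √(1/(-2403) + (-195 + 15*22)) = √(-1/2403 + (-195 + 330)) = √(-1/2403 + 135) = √(324404/2403) = 2*√21653967/801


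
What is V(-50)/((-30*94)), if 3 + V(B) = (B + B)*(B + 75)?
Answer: 2503/2820 ≈ 0.88759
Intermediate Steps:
V(B) = -3 + 2*B*(75 + B) (V(B) = -3 + (B + B)*(B + 75) = -3 + (2*B)*(75 + B) = -3 + 2*B*(75 + B))
V(-50)/((-30*94)) = (-3 + 2*(-50)² + 150*(-50))/((-30*94)) = (-3 + 2*2500 - 7500)/(-2820) = (-3 + 5000 - 7500)*(-1/2820) = -2503*(-1/2820) = 2503/2820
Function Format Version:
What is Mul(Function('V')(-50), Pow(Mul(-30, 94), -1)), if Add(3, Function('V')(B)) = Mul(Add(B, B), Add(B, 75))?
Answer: Rational(2503, 2820) ≈ 0.88759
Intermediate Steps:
Function('V')(B) = Add(-3, Mul(2, B, Add(75, B))) (Function('V')(B) = Add(-3, Mul(Add(B, B), Add(B, 75))) = Add(-3, Mul(Mul(2, B), Add(75, B))) = Add(-3, Mul(2, B, Add(75, B))))
Mul(Function('V')(-50), Pow(Mul(-30, 94), -1)) = Mul(Add(-3, Mul(2, Pow(-50, 2)), Mul(150, -50)), Pow(Mul(-30, 94), -1)) = Mul(Add(-3, Mul(2, 2500), -7500), Pow(-2820, -1)) = Mul(Add(-3, 5000, -7500), Rational(-1, 2820)) = Mul(-2503, Rational(-1, 2820)) = Rational(2503, 2820)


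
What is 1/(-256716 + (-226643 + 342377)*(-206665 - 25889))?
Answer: -1/26914661352 ≈ -3.7154e-11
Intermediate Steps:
1/(-256716 + (-226643 + 342377)*(-206665 - 25889)) = 1/(-256716 + 115734*(-232554)) = 1/(-256716 - 26914404636) = 1/(-26914661352) = -1/26914661352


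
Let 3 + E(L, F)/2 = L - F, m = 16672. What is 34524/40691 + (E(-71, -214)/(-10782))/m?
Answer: 110820297761/130616296344 ≈ 0.84844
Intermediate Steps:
E(L, F) = -6 - 2*F + 2*L (E(L, F) = -6 + 2*(L - F) = -6 + (-2*F + 2*L) = -6 - 2*F + 2*L)
34524/40691 + (E(-71, -214)/(-10782))/m = 34524/40691 + ((-6 - 2*(-214) + 2*(-71))/(-10782))/16672 = 34524*(1/40691) + ((-6 + 428 - 142)*(-1/10782))*(1/16672) = 4932/5813 + (280*(-1/10782))*(1/16672) = 4932/5813 - 140/5391*1/16672 = 4932/5813 - 35/22469688 = 110820297761/130616296344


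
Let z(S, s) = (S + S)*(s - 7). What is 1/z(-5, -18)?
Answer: 1/250 ≈ 0.0040000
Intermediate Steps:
z(S, s) = 2*S*(-7 + s) (z(S, s) = (2*S)*(-7 + s) = 2*S*(-7 + s))
1/z(-5, -18) = 1/(2*(-5)*(-7 - 18)) = 1/(2*(-5)*(-25)) = 1/250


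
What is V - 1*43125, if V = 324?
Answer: -42801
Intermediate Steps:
V - 1*43125 = 324 - 1*43125 = 324 - 43125 = -42801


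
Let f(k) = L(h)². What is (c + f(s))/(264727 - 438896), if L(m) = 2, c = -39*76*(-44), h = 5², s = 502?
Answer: -130420/174169 ≈ -0.74881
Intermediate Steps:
h = 25
c = 130416 (c = -2964*(-44) = 130416)
f(k) = 4 (f(k) = 2² = 4)
(c + f(s))/(264727 - 438896) = (130416 + 4)/(264727 - 438896) = 130420/(-174169) = 130420*(-1/174169) = -130420/174169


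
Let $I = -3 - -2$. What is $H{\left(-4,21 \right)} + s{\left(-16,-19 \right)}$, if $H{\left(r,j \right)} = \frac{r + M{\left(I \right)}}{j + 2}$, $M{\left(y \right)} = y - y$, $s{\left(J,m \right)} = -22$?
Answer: $- \frac{510}{23} \approx -22.174$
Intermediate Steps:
$I = -1$ ($I = -3 + 2 = -1$)
$M{\left(y \right)} = 0$
$H{\left(r,j \right)} = \frac{r}{2 + j}$ ($H{\left(r,j \right)} = \frac{r + 0}{j + 2} = \frac{r}{2 + j}$)
$H{\left(-4,21 \right)} + s{\left(-16,-19 \right)} = - \frac{4}{2 + 21} - 22 = - \frac{4}{23} - 22 = - \frac{510}{23}$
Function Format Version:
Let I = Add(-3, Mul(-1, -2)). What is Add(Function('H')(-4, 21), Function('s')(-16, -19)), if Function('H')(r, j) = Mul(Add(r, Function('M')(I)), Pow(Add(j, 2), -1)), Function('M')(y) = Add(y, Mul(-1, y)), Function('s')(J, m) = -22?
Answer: Rational(-510, 23) ≈ -22.174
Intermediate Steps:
I = -1 (I = Add(-3, 2) = -1)
Function('M')(y) = 0
Function('H')(r, j) = Mul(r, Pow(Add(2, j), -1)) (Function('H')(r, j) = Mul(Add(r, 0), Pow(Add(j, 2), -1)) = Mul(r, Pow(Add(2, j), -1)))
Add(Function('H')(-4, 21), Function('s')(-16, -19)) = Add(Mul(-4, Pow(Add(2, 21), -1)), -22) = Add(Mul(-4, Pow(23, -1)), -22) = Add(Mul(-4, Rational(1, 23)), -22) = Add(Rational(-4, 23), -22) = Rational(-510, 23)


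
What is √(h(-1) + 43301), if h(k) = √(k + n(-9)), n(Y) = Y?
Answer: √(43301 + I*√10) ≈ 208.09 + 0.0076*I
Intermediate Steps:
h(k) = √(-9 + k) (h(k) = √(k - 9) = √(-9 + k))
√(h(-1) + 43301) = √(√(-9 - 1) + 43301) = √(√(-10) + 43301) = √(I*√10 + 43301) = √(43301 + I*√10)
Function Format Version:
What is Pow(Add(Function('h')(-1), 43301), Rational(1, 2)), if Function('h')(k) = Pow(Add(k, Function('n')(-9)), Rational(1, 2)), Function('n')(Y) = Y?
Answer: Pow(Add(43301, Mul(I, Pow(10, Rational(1, 2)))), Rational(1, 2)) ≈ Add(208.09, Mul(0.0076, I))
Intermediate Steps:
Function('h')(k) = Pow(Add(-9, k), Rational(1, 2)) (Function('h')(k) = Pow(Add(k, -9), Rational(1, 2)) = Pow(Add(-9, k), Rational(1, 2)))
Pow(Add(Function('h')(-1), 43301), Rational(1, 2)) = Pow(Add(Pow(Add(-9, -1), Rational(1, 2)), 43301), Rational(1, 2)) = Pow(Add(Pow(-10, Rational(1, 2)), 43301), Rational(1, 2)) = Pow(Add(Mul(I, Pow(10, Rational(1, 2))), 43301), Rational(1, 2)) = Pow(Add(43301, Mul(I, Pow(10, Rational(1, 2)))), Rational(1, 2))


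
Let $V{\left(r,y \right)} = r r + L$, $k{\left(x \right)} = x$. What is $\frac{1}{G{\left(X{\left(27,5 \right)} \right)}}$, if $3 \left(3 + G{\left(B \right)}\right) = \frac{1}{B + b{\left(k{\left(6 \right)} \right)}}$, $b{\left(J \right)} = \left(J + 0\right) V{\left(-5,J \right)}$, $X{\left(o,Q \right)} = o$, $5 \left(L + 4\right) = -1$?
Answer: $- \frac{2277}{6826} \approx -0.33358$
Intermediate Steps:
$L = - \frac{21}{5}$ ($L = -4 + \frac{1}{5} \left(-1\right) = -4 - \frac{1}{5} = - \frac{21}{5} \approx -4.2$)
$V{\left(r,y \right)} = - \frac{21}{5} + r^{2}$ ($V{\left(r,y \right)} = r r - \frac{21}{5} = r^{2} - \frac{21}{5} = - \frac{21}{5} + r^{2}$)
$b{\left(J \right)} = \frac{104 J}{5}$ ($b{\left(J \right)} = \left(J + 0\right) \left(- \frac{21}{5} + \left(-5\right)^{2}\right) = J \left(- \frac{21}{5} + 25\right) = J \frac{104}{5} = \frac{104 J}{5}$)
$G{\left(B \right)} = -3 + \frac{1}{3 \left(\frac{624}{5} + B\right)}$ ($G{\left(B \right)} = -3 + \frac{1}{3 \left(B + \frac{104}{5} \cdot 6\right)} = -3 + \frac{1}{3 \left(B + \frac{624}{5}\right)} = -3 + \frac{1}{3 \left(\frac{624}{5} + B\right)}$)
$\frac{1}{G{\left(X{\left(27,5 \right)} \right)}} = \frac{1}{\frac{1}{3} \frac{1}{624 + 5 \cdot 27} \left(-5611 - 1215\right)} = \frac{1}{\frac{1}{3} \frac{1}{624 + 135} \left(-5611 - 1215\right)} = \frac{1}{\frac{1}{3} \cdot \frac{1}{759} \left(-6826\right)} = \frac{1}{- \frac{6826}{2277}} = - \frac{2277}{6826}$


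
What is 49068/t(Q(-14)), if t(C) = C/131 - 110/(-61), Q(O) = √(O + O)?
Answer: 24354290565/895484 - 206191773*I*√7/895484 ≈ 27197.0 - 609.2*I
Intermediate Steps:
Q(O) = √2*√O (Q(O) = √(2*O) = √2*√O)
t(C) = 110/61 + C/131 (t(C) = C*(1/131) - 110*(-1/61) = C/131 + 110/61 = 110/61 + C/131)
49068/t(Q(-14)) = 49068/(110/61 + (√2*√(-14))/131) = 49068/(110/61 + (√2*(I*√14))/131) = 49068/(110/61 + (2*I*√7)/131) = 49068/(110/61 + 2*I*√7/131)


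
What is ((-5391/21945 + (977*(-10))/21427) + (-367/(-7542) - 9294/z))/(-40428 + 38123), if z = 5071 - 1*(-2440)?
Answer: 342536057567317/417671497903725450 ≈ 0.00082011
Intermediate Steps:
z = 7511 (z = 5071 + 2440 = 7511)
((-5391/21945 + (977*(-10))/21427) + (-367/(-7542) - 9294/z))/(-40428 + 38123) = ((-5391/21945 + (977*(-10))/21427) + (-367/(-7542) - 9294/7511))/(-40428 + 38123) = ((-5391*1/21945 - 9770*1/21427) + (-367*(-1/7542) - 9294*1/7511))/(-2305) = ((-1797/7315 - 9770/21427) + (367/7542 - 9294/7511))*(-1/2305) = (-15710267/22391215 - 67338811/56647962)*(-1/2305) = -342536057567317/181202385207690*(-1/2305) = 342536057567317/417671497903725450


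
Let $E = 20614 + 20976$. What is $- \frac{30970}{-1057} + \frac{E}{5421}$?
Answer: $\frac{211849000}{5729997} \approx 36.972$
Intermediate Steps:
$E = 41590$
$- \frac{30970}{-1057} + \frac{E}{5421} = - \frac{30970}{-1057} + \frac{41590}{5421} = \left(-30970\right) \left(- \frac{1}{1057}\right) + 41590 \cdot \frac{1}{5421} = \frac{30970}{1057} + \frac{41590}{5421} = \frac{211849000}{5729997}$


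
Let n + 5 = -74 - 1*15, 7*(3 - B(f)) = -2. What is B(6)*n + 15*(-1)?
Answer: -2267/7 ≈ -323.86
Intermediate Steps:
B(f) = 23/7 (B(f) = 3 - ⅐*(-2) = 3 + 2/7 = 23/7)
n = -94 (n = -5 + (-74 - 1*15) = -5 + (-74 - 15) = -5 - 89 = -94)
B(6)*n + 15*(-1) = (23/7)*(-94) + 15*(-1) = -2162/7 - 15 = -2267/7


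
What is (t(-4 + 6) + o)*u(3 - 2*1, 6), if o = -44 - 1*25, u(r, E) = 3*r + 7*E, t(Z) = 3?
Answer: -2970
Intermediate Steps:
o = -69 (o = -44 - 25 = -69)
(t(-4 + 6) + o)*u(3 - 2*1, 6) = (3 - 69)*(3*(3 - 2*1) + 7*6) = -66*(3*(3 - 2) + 42) = -66*(3*1 + 42) = -66*(3 + 42) = -66*45 = -2970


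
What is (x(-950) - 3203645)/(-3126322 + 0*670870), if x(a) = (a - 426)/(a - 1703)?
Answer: 8499268809/8294132266 ≈ 1.0247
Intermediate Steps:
x(a) = (-426 + a)/(-1703 + a)
(x(-950) - 3203645)/(-3126322 + 0*670870) = ((-426 - 950)/(-1703 - 950) - 3203645)/(-3126322 + 0*670870) = (-1376/(-2653) - 3203645)/(-3126322 + 0) = (-1/2653*(-1376) - 3203645)/(-3126322) = (1376/2653 - 3203645)*(-1/3126322) = -8499268809/2653*(-1/3126322) = 8499268809/8294132266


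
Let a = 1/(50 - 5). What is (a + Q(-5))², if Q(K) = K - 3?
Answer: 128881/2025 ≈ 63.645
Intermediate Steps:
Q(K) = -3 + K
a = 1/45 ≈ 0.022222
(a + Q(-5))² = (1/45 + (-3 - 5))² = (1/45 - 8)² = (-359/45)² = 128881/2025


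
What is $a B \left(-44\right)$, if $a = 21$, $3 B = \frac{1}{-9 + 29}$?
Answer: $- \frac{77}{5} \approx -15.4$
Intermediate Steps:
$B = \frac{1}{60}$ ($B = \frac{1}{3 \left(-9 + 29\right)} = \frac{1}{3 \cdot 20} = \frac{1}{3} \cdot \frac{1}{20} = \frac{1}{60} \approx 0.016667$)
$a B \left(-44\right) = 21 \cdot \frac{1}{60} \left(-44\right) = \frac{7}{20} \left(-44\right) = - \frac{77}{5}$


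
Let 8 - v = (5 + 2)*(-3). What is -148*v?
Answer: -4292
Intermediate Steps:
v = 29 (v = 8 - (5 + 2)*(-3) = 8 - 7*(-3) = 8 - 1*(-21) = 8 + 21 = 29)
-148*v = -148*29 = -4292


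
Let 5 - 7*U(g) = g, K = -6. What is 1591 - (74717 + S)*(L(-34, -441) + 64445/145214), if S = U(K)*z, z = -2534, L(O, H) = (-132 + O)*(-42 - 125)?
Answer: -284756735584981/145214 ≈ -1.9609e+9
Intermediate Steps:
U(g) = 5/7 - g/7
L(O, H) = 22044 - 167*O (L(O, H) = (-132 + O)*(-167) = 22044 - 167*O)
S = -3982 (S = (5/7 - ⅐*(-6))*(-2534) = (5/7 + 6/7)*(-2534) = (11/7)*(-2534) = -3982)
1591 - (74717 + S)*(L(-34, -441) + 64445/145214) = 1591 - (74717 - 3982)*((22044 - 167*(-34)) + 64445/145214) = 1591 - 70735*((22044 + 5678) + 64445*(1/145214)) = 1591 - 70735*(27722 + 64445/145214) = 1591 - 70735*4025686953/145214 = 1591 - 1*284756966620455/145214 = 1591 - 284756966620455/145214 = -284756735584981/145214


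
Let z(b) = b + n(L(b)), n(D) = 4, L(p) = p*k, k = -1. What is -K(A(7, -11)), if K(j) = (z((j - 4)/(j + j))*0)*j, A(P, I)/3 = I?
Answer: 0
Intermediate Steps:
L(p) = -p (L(p) = p*(-1) = -p)
A(P, I) = 3*I
z(b) = 4 + b (z(b) = b + 4 = 4 + b)
K(j) = 0 (K(j) = ((4 + (j - 4)/(j + j))*0)*j = ((4 + (-4 + j)/((2*j)))*0)*j = ((4 + (-4 + j)*(1/(2*j)))*0)*j = ((4 + (-4 + j)/(2*j))*0)*j = 0*j = 0)
-K(A(7, -11)) = -1*0 = 0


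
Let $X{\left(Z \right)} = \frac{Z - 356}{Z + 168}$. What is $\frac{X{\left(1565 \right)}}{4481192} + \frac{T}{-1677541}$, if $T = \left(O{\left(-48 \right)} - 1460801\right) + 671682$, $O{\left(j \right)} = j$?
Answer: $\frac{6128598560108981}{13027625274275176} \approx 0.47043$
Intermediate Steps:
$X{\left(Z \right)} = \frac{-356 + Z}{168 + Z}$
$T = -789167$ ($T = \left(-48 - 1460801\right) + 671682 = -1460849 + 671682 = -789167$)
$\frac{X{\left(1565 \right)}}{4481192} + \frac{T}{-1677541} = \frac{\frac{1}{168 + 1565} \left(-356 + 1565\right)}{4481192} - \frac{789167}{-1677541} = \frac{1}{1733} \cdot 1209 \cdot \frac{1}{4481192} - - \frac{789167}{1677541} = \frac{1}{1733} \cdot 1209 \cdot \frac{1}{4481192} + \frac{789167}{1677541} = \frac{1209}{1733} \cdot \frac{1}{4481192} + \frac{789167}{1677541} = \frac{1209}{7765905736} + \frac{789167}{1677541} = \frac{6128598560108981}{13027625274275176}$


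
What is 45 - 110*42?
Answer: -4575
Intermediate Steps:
45 - 110*42 = 45 - 4620 = -4575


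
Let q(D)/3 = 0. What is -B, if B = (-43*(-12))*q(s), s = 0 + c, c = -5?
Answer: 0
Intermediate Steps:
s = -5 (s = 0 - 5 = -5)
q(D) = 0 (q(D) = 3*0 = 0)
B = 0 (B = -43*(-12)*0 = 516*0 = 0)
-B = -1*0 = 0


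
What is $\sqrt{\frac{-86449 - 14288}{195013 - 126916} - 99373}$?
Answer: $\frac{i \sqrt{51202163944894}}{22699} \approx 315.24 i$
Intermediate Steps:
$\sqrt{\frac{-86449 - 14288}{195013 - 126916} - 99373} = \sqrt{- \frac{100737}{68097} - 99373} = \sqrt{\left(-100737\right) \frac{1}{68097} - 99373} = \sqrt{- \frac{33579}{22699} - 99373} = \sqrt{- \frac{2255701306}{22699}} = \frac{i \sqrt{51202163944894}}{22699}$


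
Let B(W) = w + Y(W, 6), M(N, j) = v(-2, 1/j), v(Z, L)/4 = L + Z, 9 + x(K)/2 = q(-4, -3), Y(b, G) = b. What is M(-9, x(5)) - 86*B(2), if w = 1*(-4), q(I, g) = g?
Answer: 983/6 ≈ 163.83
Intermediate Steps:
x(K) = -24 (x(K) = -18 + 2*(-3) = -18 - 6 = -24)
w = -4
v(Z, L) = 4*L + 4*Z (v(Z, L) = 4*(L + Z) = 4*L + 4*Z)
M(N, j) = -8 + 4/j (M(N, j) = 4/j + 4*(-2) = 4/j - 8 = -8 + 4/j)
B(W) = -4 + W
M(-9, x(5)) - 86*B(2) = (-8 + 4/(-24)) - 86*(-4 + 2) = (-8 + 4*(-1/24)) - 86*(-2) = (-8 - ⅙) + 172 = -49/6 + 172 = 983/6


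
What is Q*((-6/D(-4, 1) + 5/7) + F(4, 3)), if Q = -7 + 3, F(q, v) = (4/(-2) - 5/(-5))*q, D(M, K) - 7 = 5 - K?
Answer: 1180/77 ≈ 15.325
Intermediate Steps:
D(M, K) = 12 - K (D(M, K) = 7 + (5 - K) = 12 - K)
F(q, v) = -q (F(q, v) = (4*(-½) - 5*(-⅕))*q = (-2 + 1)*q = -q)
Q = -4
Q*((-6/D(-4, 1) + 5/7) + F(4, 3)) = -4*((-6/(12 - 1*1) + 5/7) - 1*4) = -4*((-6/(12 - 1) + 5*(⅐)) - 4) = -4*((-6/11 + 5/7) - 4) = -4*(13/77 - 4) = -4*(-295/77) = 1180/77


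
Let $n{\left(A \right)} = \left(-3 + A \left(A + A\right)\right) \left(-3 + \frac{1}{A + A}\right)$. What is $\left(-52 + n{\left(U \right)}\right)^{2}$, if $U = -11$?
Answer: $\frac{294362649}{484} \approx 6.0819 \cdot 10^{5}$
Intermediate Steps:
$n{\left(A \right)} = \left(-3 + \frac{1}{2 A}\right) \left(-3 + 2 A^{2}\right)$ ($n{\left(A \right)} = \left(-3 + A 2 A\right) \left(-3 + \frac{1}{2 A}\right) = \left(-3 + 2 A^{2}\right) \left(-3 + \frac{1}{2 A}\right) = \left(-3 + \frac{1}{2 A}\right) \left(-3 + 2 A^{2}\right)$)
$\left(-52 + n{\left(U \right)}\right)^{2} = \left(-52 - \left(2 + 726 - \frac{3}{22}\right)\right)^{2} = \left(-52 - \frac{16013}{22}\right)^{2} = \left(- \frac{17157}{22}\right)^{2} = \frac{294362649}{484}$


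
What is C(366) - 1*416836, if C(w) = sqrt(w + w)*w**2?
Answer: -416836 + 267912*sqrt(183) ≈ 3.2074e+6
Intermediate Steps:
C(w) = sqrt(2)*w**(5/2) (C(w) = sqrt(2*w)*w**2 = (sqrt(2)*sqrt(w))*w**2 = sqrt(2)*w**(5/2))
C(366) - 1*416836 = sqrt(2)*366**(5/2) - 1*416836 = sqrt(2)*(133956*sqrt(366)) - 416836 = 267912*sqrt(183) - 416836 = -416836 + 267912*sqrt(183)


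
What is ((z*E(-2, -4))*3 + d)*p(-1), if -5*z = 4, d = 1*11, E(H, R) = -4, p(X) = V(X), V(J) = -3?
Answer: -309/5 ≈ -61.800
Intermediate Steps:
p(X) = -3
d = 11
z = -⅘ (z = -⅕*4 = -⅘ ≈ -0.80000)
((z*E(-2, -4))*3 + d)*p(-1) = (-⅘*(-4)*3 + 11)*(-3) = ((16/5)*3 + 11)*(-3) = (48/5 + 11)*(-3) = (103/5)*(-3) = -309/5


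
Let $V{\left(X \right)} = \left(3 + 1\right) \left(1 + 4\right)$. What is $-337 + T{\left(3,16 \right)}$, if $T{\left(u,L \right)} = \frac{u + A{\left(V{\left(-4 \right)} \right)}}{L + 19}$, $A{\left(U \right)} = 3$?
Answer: $- \frac{11789}{35} \approx -336.83$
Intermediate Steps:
$V{\left(X \right)} = 20$ ($V{\left(X \right)} = 4 \cdot 5 = 20$)
$T{\left(u,L \right)} = \frac{3 + u}{19 + L}$ ($T{\left(u,L \right)} = \frac{u + 3}{L + 19} = \frac{3 + u}{19 + L}$)
$-337 + T{\left(3,16 \right)} = -337 + \frac{3 + 3}{19 + 16} = -337 + \frac{1}{35} \cdot 6 = -337 + \frac{6}{35} = - \frac{11789}{35}$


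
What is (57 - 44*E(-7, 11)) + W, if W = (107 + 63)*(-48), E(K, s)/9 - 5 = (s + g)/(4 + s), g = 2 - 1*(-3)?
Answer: -52527/5 ≈ -10505.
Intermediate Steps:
g = 5 (g = 2 + 3 = 5)
E(K, s) = 45 + 9*(5 + s)/(4 + s) (E(K, s) = 45 + 9*((s + 5)/(4 + s)) = 45 + 9*((5 + s)/(4 + s)) = 45 + 9*(5 + s)/(4 + s))
W = -8160 (W = 170*(-48) = -8160)
(57 - 44*E(-7, 11)) + W = (57 - 396*(25 + 6*11)/(4 + 11)) - 8160 = (57 - 396*(25 + 66)/15) - 8160 = (57 - 396*91/15) - 8160 = (57 - 44*273/5) - 8160 = (57 - 12012/5) - 8160 = -11727/5 - 8160 = -52527/5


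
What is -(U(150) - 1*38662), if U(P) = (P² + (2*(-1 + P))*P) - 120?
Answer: -28418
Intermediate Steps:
U(P) = -120 + P² + P*(-2 + 2*P) (U(P) = (P² + (-2 + 2*P)*P) - 120 = (P² + P*(-2 + 2*P)) - 120 = -120 + P² + P*(-2 + 2*P))
-(U(150) - 1*38662) = -((-120 - 2*150 + 3*150²) - 1*38662) = -((-120 - 300 + 3*22500) - 38662) = -((-120 - 300 + 67500) - 38662) = -(67080 - 38662) = -1*28418 = -28418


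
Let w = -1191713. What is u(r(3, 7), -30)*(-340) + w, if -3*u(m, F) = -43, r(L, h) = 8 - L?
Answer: -3589759/3 ≈ -1.1966e+6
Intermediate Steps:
u(m, F) = 43/3 (u(m, F) = -⅓*(-43) = 43/3)
u(r(3, 7), -30)*(-340) + w = (43/3)*(-340) - 1191713 = -14620/3 - 1191713 = -3589759/3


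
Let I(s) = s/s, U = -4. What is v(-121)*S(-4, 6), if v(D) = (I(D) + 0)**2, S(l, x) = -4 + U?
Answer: -8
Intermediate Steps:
I(s) = 1
S(l, x) = -8 (S(l, x) = -4 - 4 = -8)
v(D) = 1 (v(D) = (1 + 0)**2 = 1**2 = 1)
v(-121)*S(-4, 6) = 1*(-8) = -8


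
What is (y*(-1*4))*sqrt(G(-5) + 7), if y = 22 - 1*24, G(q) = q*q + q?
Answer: 24*sqrt(3) ≈ 41.569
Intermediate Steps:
G(q) = q + q**2 (G(q) = q**2 + q = q + q**2)
y = -2 (y = 22 - 24 = -2)
(y*(-1*4))*sqrt(G(-5) + 7) = (-(-2)*4)*sqrt(-5*(1 - 5) + 7) = (-2*(-4))*sqrt(-5*(-4) + 7) = 8*sqrt(20 + 7) = 8*sqrt(27) = 8*(3*sqrt(3)) = 24*sqrt(3)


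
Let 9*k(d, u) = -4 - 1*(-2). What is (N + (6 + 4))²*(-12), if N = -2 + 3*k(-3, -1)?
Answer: -1936/3 ≈ -645.33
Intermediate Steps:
k(d, u) = -2/9 (k(d, u) = (-4 - 1*(-2))/9 = (-4 + 2)/9 = (⅑)*(-2) = -2/9)
N = -8/3 (N = -2 + 3*(-2/9) = -2 - ⅔ = -8/3 ≈ -2.6667)
(N + (6 + 4))²*(-12) = (-8/3 + (6 + 4))²*(-12) = (-8/3 + 10)²*(-12) = (22/3)²*(-12) = (484/9)*(-12) = -1936/3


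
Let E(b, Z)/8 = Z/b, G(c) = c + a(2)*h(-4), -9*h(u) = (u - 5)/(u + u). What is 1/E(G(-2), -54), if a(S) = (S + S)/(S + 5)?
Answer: 29/6048 ≈ 0.0047950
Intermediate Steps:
a(S) = 2*S/(5 + S) (a(S) = (2*S)/(5 + S) = 2*S/(5 + S))
h(u) = -(-5 + u)/(18*u) (h(u) = -(u - 5)/(9*(u + u)) = -(-5 + u)/(9*(2*u)) = -(-5 + u)*1/(2*u)/9 = -(-5 + u)/(18*u))
G(c) = -1/14 + c (G(c) = c + (2*2/(5 + 2))*((1/18)*(5 - 1*(-4))/(-4)) = c + (2*2/7)*((1/18)*(-¼)*(5 + 4)) = c + (2*2*(⅐))*((1/18)*(-¼)*9) = c + (4/7)*(-⅛) = c - 1/14 = -1/14 + c)
E(b, Z) = 8*Z/b (E(b, Z) = 8*(Z/b) = 8*Z/b)
1/E(G(-2), -54) = 1/(8*(-54)/(-1/14 - 2)) = 1/(8*(-54)/(-29/14)) = 1/(8*(-54)*(-14/29)) = 1/(6048/29) = 29/6048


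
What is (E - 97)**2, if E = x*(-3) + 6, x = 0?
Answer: 8281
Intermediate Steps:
E = 6 (E = 0*(-3) + 6 = 0 + 6 = 6)
(E - 97)**2 = (6 - 97)**2 = (-91)**2 = 8281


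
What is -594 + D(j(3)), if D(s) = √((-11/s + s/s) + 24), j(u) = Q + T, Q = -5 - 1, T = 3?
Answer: -594 + √258/3 ≈ -588.65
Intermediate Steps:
Q = -6
j(u) = -3 (j(u) = -6 + 3 = -3)
D(s) = √(25 - 11/s) (D(s) = √((-11/s + 1) + 24) = √((1 - 11/s) + 24) = √(25 - 11/s))
-594 + D(j(3)) = -594 + √(25 - 11/(-3)) = -594 + √(25 - 11*(-⅓)) = -594 + √(25 + 11/3) = -594 + √(86/3) = -594 + √258/3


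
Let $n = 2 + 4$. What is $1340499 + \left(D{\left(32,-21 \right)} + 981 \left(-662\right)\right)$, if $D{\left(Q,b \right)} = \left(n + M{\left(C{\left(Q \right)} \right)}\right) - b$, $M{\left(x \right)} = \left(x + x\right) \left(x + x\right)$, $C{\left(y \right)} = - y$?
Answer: $695200$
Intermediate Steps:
$M{\left(x \right)} = 4 x^{2}$ ($M{\left(x \right)} = 2 x 2 x = 4 x^{2}$)
$n = 6$
$D{\left(Q,b \right)} = 6 - b + 4 Q^{2}$ ($D{\left(Q,b \right)} = \left(6 + 4 \left(- Q\right)^{2}\right) - b = \left(6 + 4 Q^{2}\right) - b = 6 - b + 4 Q^{2}$)
$1340499 + \left(D{\left(32,-21 \right)} + 981 \left(-662\right)\right) = 1340499 + \left(\left(6 - -21 + 4 \cdot 32^{2}\right) + 981 \left(-662\right)\right) = 1340499 + \left(\left(6 + 21 + 4 \cdot 1024\right) - 649422\right) = 1340499 + \left(\left(6 + 21 + 4096\right) - 649422\right) = 1340499 + \left(4123 - 649422\right) = 1340499 - 645299 = 695200$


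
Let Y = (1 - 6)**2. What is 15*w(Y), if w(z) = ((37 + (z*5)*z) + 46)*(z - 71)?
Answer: -2213520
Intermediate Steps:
Y = 25 (Y = (-5)**2 = 25)
w(z) = (-71 + z)*(83 + 5*z**2) (w(z) = ((37 + (5*z)*z) + 46)*(-71 + z) = ((37 + 5*z**2) + 46)*(-71 + z) = (83 + 5*z**2)*(-71 + z) = (-71 + z)*(83 + 5*z**2))
15*w(Y) = 15*(-5893 - 355*25**2 + 5*25**3 + 83*25) = 15*(-5893 - 355*625 + 5*15625 + 2075) = 15*(-5893 - 221875 + 78125 + 2075) = 15*(-147568) = -2213520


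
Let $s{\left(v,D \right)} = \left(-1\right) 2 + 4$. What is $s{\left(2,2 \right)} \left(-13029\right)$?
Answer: $-26058$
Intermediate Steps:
$s{\left(v,D \right)} = 2$ ($s{\left(v,D \right)} = -2 + 4 = 2$)
$s{\left(2,2 \right)} \left(-13029\right) = 2 \left(-13029\right) = -26058$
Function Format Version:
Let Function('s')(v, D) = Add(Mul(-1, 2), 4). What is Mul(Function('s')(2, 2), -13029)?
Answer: -26058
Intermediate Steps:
Function('s')(v, D) = 2 (Function('s')(v, D) = Add(-2, 4) = 2)
Mul(Function('s')(2, 2), -13029) = Mul(2, -13029) = -26058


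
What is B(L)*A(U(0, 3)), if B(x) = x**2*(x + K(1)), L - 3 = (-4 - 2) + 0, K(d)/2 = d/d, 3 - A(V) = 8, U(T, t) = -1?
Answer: 45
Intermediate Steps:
A(V) = -5 (A(V) = 3 - 1*8 = 3 - 8 = -5)
K(d) = 2 (K(d) = 2*(d/d) = 2*1 = 2)
L = -3 (L = 3 + ((-4 - 2) + 0) = 3 + (-6 + 0) = 3 - 6 = -3)
B(x) = x**2*(2 + x) (B(x) = x**2*(x + 2) = x**2*(2 + x))
B(L)*A(U(0, 3)) = ((-3)**2*(2 - 3))*(-5) = (9*(-1))*(-5) = -9*(-5) = 45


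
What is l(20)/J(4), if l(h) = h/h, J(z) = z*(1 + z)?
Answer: 1/20 ≈ 0.050000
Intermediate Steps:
l(h) = 1
l(20)/J(4) = 1/(4*(1 + 4)) = 1/(4*5) = 1/20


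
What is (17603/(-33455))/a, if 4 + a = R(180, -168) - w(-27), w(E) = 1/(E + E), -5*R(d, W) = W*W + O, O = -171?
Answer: 950562/10143134467 ≈ 9.3715e-5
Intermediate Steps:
R(d, W) = 171/5 - W**2/5 (R(d, W) = -(W*W - 171)/5 = -(W**2 - 171)/5 = -(-171 + W**2)/5 = 171/5 - W**2/5)
w(E) = 1/(2*E)
a = -1515937/270 (a = -4 + ((171/5 - 1/5*(-168)**2) - 1/(2*(-27))) = -4 + ((171/5 - 1/5*28224) - (-1)/(2*27)) = -4 + ((171/5 - 28224/5) - 1*(-1/54)) = -4 + (-28053/5 + 1/54) = -4 - 1514857/270 = -1515937/270 ≈ -5614.6)
(17603/(-33455))/a = (17603/(-33455))/(-1515937/270) = (17603*(-1/33455))*(-270/1515937) = -17603/33455*(-270/1515937) = 950562/10143134467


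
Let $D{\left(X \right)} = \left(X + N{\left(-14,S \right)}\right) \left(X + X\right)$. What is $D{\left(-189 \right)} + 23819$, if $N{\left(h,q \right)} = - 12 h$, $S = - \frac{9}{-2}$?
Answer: $31757$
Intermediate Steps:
$S = \frac{9}{2}$ ($S = \left(-9\right) \left(- \frac{1}{2}\right) = \frac{9}{2} \approx 4.5$)
$D{\left(X \right)} = 2 X \left(168 + X\right)$ ($D{\left(X \right)} = \left(X - -168\right) \left(X + X\right) = \left(X + 168\right) 2 X = \left(168 + X\right) 2 X = 2 X \left(168 + X\right)$)
$D{\left(-189 \right)} + 23819 = 2 \left(-189\right) \left(168 - 189\right) + 23819 = 2 \left(-189\right) \left(-21\right) + 23819 = 7938 + 23819 = 31757$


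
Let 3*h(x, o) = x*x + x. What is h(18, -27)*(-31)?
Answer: -3534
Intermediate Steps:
h(x, o) = x/3 + x²/3 (h(x, o) = (x*x + x)/3 = (x² + x)/3 = (x + x²)/3 = x/3 + x²/3)
h(18, -27)*(-31) = ((⅓)*18*(1 + 18))*(-31) = ((⅓)*18*19)*(-31) = 114*(-31) = -3534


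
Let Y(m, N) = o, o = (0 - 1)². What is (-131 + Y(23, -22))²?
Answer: 16900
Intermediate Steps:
o = 1 (o = (-1)² = 1)
Y(m, N) = 1
(-131 + Y(23, -22))² = (-131 + 1)² = (-130)² = 16900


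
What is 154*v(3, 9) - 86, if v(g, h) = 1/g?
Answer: -104/3 ≈ -34.667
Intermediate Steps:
154*v(3, 9) - 86 = 154/3 - 86 = -104/3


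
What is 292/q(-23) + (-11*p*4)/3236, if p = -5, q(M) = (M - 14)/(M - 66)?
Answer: 21026327/29933 ≈ 702.45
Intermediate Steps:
q(M) = (-14 + M)/(-66 + M)
292/q(-23) + (-11*p*4)/3236 = 292/(((-14 - 23)/(-66 - 23))) + (-11*(-5)*4)/3236 = 292/((-37/(-89))) + (55*4)*(1/3236) = 292/((-1/89*(-37))) + 220*(1/3236) = 292/(37/89) + 55/809 = 292*(89/37) + 55/809 = 25988/37 + 55/809 = 21026327/29933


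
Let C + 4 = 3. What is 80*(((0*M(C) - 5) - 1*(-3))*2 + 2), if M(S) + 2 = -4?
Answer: -160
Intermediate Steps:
C = -1 (C = -4 + 3 = -1)
M(S) = -6 (M(S) = -2 - 4 = -6)
80*(((0*M(C) - 5) - 1*(-3))*2 + 2) = 80*(((0*(-6) - 5) - 1*(-3))*2 + 2) = 80*(((0 - 5) + 3)*2 + 2) = 80*((-5 + 3)*2 + 2) = 80*(-2*2 + 2) = 80*(-4 + 2) = 80*(-2) = -160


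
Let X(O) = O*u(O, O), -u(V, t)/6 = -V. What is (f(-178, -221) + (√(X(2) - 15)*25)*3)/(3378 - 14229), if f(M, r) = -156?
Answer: -23/3617 ≈ -0.0063589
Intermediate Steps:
u(V, t) = 6*V (u(V, t) = -(-6)*V = 6*V)
X(O) = 6*O² (X(O) = O*(6*O) = 6*O²)
(f(-178, -221) + (√(X(2) - 15)*25)*3)/(3378 - 14229) = (-156 + (√(6*2² - 15)*25)*3)/(3378 - 14229) = (-156 + (√(6*4 - 15)*25)*3)/(-10851) = (-156 + (√(24 - 15)*25)*3)*(-1/10851) = (-156 + (√9*25)*3)*(-1/10851) = (-156 + (3*25)*3)*(-1/10851) = (-156 + 75*3)*(-1/10851) = (-156 + 225)*(-1/10851) = 69*(-1/10851) = -23/3617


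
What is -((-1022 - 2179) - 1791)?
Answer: 4992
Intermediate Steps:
-((-1022 - 2179) - 1791) = -(-3201 - 1791) = -1*(-4992) = 4992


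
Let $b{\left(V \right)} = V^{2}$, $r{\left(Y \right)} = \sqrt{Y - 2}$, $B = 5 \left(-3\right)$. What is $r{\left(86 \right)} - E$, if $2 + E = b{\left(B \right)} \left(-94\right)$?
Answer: $21152 + 2 \sqrt{21} \approx 21161.0$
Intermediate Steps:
$B = -15$
$r{\left(Y \right)} = \sqrt{-2 + Y}$
$E = -21152$ ($E = -2 + \left(-15\right)^{2} \left(-94\right) = -2 + 225 \left(-94\right) = -2 - 21150 = -21152$)
$r{\left(86 \right)} - E = \sqrt{-2 + 86} - -21152 = \sqrt{84} + 21152 = 2 \sqrt{21} + 21152 = 21152 + 2 \sqrt{21}$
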